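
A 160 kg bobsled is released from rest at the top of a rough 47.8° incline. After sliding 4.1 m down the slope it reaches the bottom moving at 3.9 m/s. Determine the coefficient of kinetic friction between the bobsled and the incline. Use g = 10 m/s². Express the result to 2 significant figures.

μ_k = 0.83

Energy balance down the incline: mg L sinθ − ½mv² = μ_k (mg cosθ) L
mgL sinθ = 4859.7 J; ½mv² = 1216.8 J
W_f = 4859.7 − 1216.8 = 3643 J
μ_k = W_f/(mg cosθ · L) = 3643/(1075 × 4.1) = 0.8267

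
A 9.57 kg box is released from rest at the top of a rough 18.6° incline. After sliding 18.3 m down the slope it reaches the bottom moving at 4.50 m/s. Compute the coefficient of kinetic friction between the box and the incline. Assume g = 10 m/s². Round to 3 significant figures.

μ_k = 0.278

Energy balance down the incline: mg L sinθ − ½mv² = μ_k (mg cosθ) L
mgL sinθ = 558.60 J; ½mv² = 96.896 J
W_f = 558.60 − 96.896 = 461.7 J
μ_k = W_f/(mg cosθ · L) = 461.7/(90.70 × 18.3) = 0.2782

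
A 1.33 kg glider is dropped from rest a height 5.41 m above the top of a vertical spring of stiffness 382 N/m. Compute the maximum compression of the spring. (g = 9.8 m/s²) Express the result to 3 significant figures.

Let x be the compression. The total drop is H + x, and the glider is instantaneously at rest at max compression, so energy conservation gives:
mg(H + x) = ½kx²
½(382)x² − (1.33)(9.8)x − (1.33)(9.8)(5.41) = 0
191.0x² − 13.03x − 70.51 = 0
x = [13.03 + √(169.9 + 53873)]/(2 × 191.0) = 0.6427 m

x = 0.643 m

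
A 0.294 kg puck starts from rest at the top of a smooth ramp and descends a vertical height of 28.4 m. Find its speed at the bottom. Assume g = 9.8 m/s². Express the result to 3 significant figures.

Mechanical energy is conserved (no friction): mgh = ½mv²
The mass cancels from both sides.
v = √(2gh) = √(2 × 9.8 × 28.4) = √556.64 = 23.59 m/s

v = 23.6 m/s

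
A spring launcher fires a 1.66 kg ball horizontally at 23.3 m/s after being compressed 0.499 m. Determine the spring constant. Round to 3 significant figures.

k = 3620 N/m

Energy stored in the spring equals the launch KE: ½kx² = ½mv²
k = mv²/x² = (1.66)(23.3)²/(0.499)² = 3619 N/m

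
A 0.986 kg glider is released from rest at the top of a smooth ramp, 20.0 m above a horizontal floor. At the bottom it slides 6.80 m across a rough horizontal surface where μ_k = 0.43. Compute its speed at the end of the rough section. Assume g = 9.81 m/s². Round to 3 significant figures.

v = 18.3 m/s

Energy bookkeeping (friction removes W_f = μ_k N d):
mgh = ½mv² + μ_k m g d
W_f = μ_k mg d = (0.43)(0.986)(9.81)(6.80) = 28.28 J
½mv² = mgh − W_f = 193.45 − 28.28 = 165.17 J
v = √(2 × 165.17/0.986) = 18.30 m/s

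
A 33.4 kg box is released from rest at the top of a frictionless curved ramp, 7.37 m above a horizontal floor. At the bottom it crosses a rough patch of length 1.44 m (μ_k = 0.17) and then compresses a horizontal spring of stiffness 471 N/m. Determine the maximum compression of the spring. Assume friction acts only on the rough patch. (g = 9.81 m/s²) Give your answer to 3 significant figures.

Initial energy: E₁ = mgh = (33.4)(9.81)(7.37) = 2414.8 J
Friction removes W_f = μ_k mg d = (0.17)(33.4)(9.81)(1.44) = 80.21 J
Energy reaching the spring: E = 2414.8 − 80.21 = 2334.6 J
At max compression ½kx² = E ⇒ x = √(2E/k) = √(2 × 2334.6/471) = 3.149 m

x = 3.15 m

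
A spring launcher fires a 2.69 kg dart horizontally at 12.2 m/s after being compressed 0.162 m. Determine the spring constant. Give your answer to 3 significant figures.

k = 15300 N/m

½kx² = ½mv²
k = mv²/x² = (2.69)(12.2)²/(0.162)² = 15256 N/m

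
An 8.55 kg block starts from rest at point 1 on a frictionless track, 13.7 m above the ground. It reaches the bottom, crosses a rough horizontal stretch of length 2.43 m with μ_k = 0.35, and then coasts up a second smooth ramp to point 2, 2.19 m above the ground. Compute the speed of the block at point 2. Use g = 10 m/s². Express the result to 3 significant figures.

Energy at 1: mgh₁ = (8.55)(10)(13.7) = 1171.3 J
Friction loss: W_f = μ_k mg d = 72.72 J
At 2: ½mv² + mgh₂ = mgh₁ − W_f
½mv² = 1171.3 − 72.72 − 187.25 = 911.39 J
v = √(2 × 911.39/8.55) = 14.60 m/s

v = 14.6 m/s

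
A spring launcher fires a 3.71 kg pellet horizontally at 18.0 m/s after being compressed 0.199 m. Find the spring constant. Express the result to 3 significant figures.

k = 30400 N/m

Spring PE at full compression equals KE at release: ½kx² = ½mv²
k = mv²/x² = (3.71)(18.0)²/(0.199)² = 30354 N/m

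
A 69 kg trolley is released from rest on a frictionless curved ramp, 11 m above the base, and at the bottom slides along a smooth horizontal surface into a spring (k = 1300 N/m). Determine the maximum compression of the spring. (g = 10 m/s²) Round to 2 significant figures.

x = 3.4 m

Gravitational PE at the top equals spring PE at max compression: mgh = ½kx²
x = √(2mgh/k) = √(2 × 69 × 10 × 11 / 1300) = 3.417 m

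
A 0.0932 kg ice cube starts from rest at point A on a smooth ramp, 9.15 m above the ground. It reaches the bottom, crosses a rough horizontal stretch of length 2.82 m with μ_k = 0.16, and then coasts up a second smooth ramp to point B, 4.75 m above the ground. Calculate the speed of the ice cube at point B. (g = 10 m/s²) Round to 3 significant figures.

Energy at A: mgh₁ = (0.0932)(10)(9.15) = 8.5278 J
Friction loss: W_f = μ_k mg d = 0.4205 J
At B: ½mv² + mgh₂ = mgh₁ − W_f
½mv² = 8.5278 − 0.4205 − 4.4270 = 3.6803 J
v = √(2 × 3.6803/0.0932) = 8.887 m/s

v = 8.89 m/s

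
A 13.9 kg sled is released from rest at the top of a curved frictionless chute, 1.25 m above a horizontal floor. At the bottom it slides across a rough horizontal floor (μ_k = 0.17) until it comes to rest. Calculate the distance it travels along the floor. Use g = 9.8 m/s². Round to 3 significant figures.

d = 7.35 m

Energy bookkeeping (friction removes W_f = μ_k N d):
At rest all PE has been dissipated by friction: mgh = μ_k m g d
d = h/μ_k = 1.25/0.17 = 7.353 m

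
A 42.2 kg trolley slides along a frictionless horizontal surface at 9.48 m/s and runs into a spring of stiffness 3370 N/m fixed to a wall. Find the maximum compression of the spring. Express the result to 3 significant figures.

x = 1.06 m

Conservation of energy between contact and max compression: ½mv² = ½kx²
x = v√(m/k) = 9.48 × √(42.2/3370) = 1.061 m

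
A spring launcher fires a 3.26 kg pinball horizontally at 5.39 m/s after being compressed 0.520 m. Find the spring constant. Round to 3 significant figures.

½kx² = ½mv²
k = mv²/x² = (3.26)(5.39)²/(0.520)² = 350.3 N/m

k = 350 N/m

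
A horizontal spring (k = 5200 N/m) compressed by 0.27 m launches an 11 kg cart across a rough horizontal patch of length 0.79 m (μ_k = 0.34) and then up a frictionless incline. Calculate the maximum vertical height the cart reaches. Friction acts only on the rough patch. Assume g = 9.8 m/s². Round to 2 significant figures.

Spring energy: E₀ = ½kx² = ½(5200)(0.27)² = 189.54 J
Friction: W_f = μ_k mg d = (0.34)(11)(9.8)(0.79) = 28.96 J
Energy at base of ramp: E = 189.54 − 28.96 = 160.58 J
At max height all remaining energy is PE: mgh = E ⇒ h = E/(mg) = 160.58/(11 × 9.8) = 1.490 m

h = 1.5 m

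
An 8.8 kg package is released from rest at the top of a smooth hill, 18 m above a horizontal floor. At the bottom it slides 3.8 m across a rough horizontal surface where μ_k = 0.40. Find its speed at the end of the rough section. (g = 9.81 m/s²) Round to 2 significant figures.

v = 18 m/s

Energy bookkeeping (friction removes W_f = μ_k N d):
mgh = ½mv² + μ_k m g d
W_f = μ_k mg d = (0.40)(8.8)(9.81)(3.8) = 131.2 J
½mv² = mgh − W_f = 1553.9 − 131.2 = 1422.7 J
v = √(2 × 1422.7/8.8) = 17.98 m/s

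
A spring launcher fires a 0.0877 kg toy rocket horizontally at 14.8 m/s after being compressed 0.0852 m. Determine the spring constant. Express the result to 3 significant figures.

Energy stored in the spring equals the launch KE: ½kx² = ½mv²
k = mv²/x² = (0.0877)(14.8)²/(0.0852)² = 2646 N/m

k = 2650 N/m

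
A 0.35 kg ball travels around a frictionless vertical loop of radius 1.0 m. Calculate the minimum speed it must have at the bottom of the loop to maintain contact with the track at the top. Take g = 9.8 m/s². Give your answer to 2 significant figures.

v = 7.0 m/s

At the top: mg = mv_top²/r ⇒ v_top² = gr = 9.800 m²/s²
Energy from bottom to top (height 2r): ½mv_bot² = ½mv_top² + mg(2r)
v_bot² = gr + 4gr = 5gr = 49.00
v_bot = √(5gr) = 7.000 m/s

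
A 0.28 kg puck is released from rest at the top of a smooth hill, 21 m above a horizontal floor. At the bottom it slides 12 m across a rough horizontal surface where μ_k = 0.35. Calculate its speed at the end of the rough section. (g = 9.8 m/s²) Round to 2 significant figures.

Applying the work–energy principle:
mgh = ½mv² + μ_k m g d
W_f = μ_k mg d = (0.35)(0.28)(9.8)(12) = 11.52 J
½mv² = mgh − W_f = 57.624 − 11.52 = 46.099 J
v = √(2 × 46.099/0.28) = 18.15 m/s

v = 18 m/s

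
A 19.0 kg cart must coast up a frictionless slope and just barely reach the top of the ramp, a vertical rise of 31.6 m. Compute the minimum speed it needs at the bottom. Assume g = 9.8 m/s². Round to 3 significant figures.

v = 24.9 m/s

At the top it is momentarily at rest, so all KE converts to PE: ½mv² = mgh
v = √(2gh) = √(2 × 9.8 × 31.6) = 24.89 m/s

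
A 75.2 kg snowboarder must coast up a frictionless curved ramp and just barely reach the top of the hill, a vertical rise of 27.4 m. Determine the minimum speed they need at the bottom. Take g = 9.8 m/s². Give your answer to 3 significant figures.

v = 23.2 m/s

At the top they are momentarily at rest, so all KE converts to PE: ½mv² = mgh
v = √(2gh) = √(2 × 9.8 × 27.4) = 23.17 m/s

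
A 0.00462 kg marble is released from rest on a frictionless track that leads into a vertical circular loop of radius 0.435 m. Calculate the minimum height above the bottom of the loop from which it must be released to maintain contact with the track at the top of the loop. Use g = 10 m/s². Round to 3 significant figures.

At the top, for minimum speed gravity alone supplies the centripetal force: mg = mv_top²/r ⇒ v_top² = gr = 4.350 m²/s²
Energy conservation from release height h to the top (height 2r): mgh = ½mv_top² + mg(2r)
h = v_top²/(2g) + 2r = r/2 + 2r = 5r/2 = 1.087 m

h = 1.09 m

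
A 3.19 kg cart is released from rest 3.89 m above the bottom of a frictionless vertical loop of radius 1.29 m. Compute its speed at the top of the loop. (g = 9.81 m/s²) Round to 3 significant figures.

v = 5.07 m/s

Energy conservation: mgh = ½mv_top² + mg(2r)
v_top² = 2g(h − 2r) = 2(9.81)(3.89 − 2.580) = 25.70
v_top = 5.070 m/s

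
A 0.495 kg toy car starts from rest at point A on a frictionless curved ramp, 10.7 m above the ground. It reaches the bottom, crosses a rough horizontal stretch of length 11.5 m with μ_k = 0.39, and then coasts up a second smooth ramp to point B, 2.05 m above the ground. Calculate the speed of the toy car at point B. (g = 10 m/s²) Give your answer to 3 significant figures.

v = 9.13 m/s

Energy at A: mgh₁ = (0.495)(10)(10.7) = 52.965 J
Friction loss: W_f = μ_k mg d = 22.20 J
At B: ½mv² + mgh₂ = mgh₁ − W_f
½mv² = 52.965 − 22.20 − 10.147 = 20.617 J
v = √(2 × 20.617/0.495) = 9.127 m/s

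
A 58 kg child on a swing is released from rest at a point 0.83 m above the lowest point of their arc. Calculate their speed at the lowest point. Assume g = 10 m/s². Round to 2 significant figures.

v = 4.1 m/s

Mechanical energy is conserved (no friction): mgh = ½mv²
v = √(2gh) = √(2 × 10 × 0.83) = √16.600 = 4.074 m/s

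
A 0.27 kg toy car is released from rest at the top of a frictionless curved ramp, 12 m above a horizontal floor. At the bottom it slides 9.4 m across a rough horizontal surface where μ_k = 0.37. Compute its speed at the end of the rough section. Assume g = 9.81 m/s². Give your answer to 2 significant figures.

v = 13 m/s

Energy at the top = energy at the end + work done against friction:
mgh = ½mv² + μ_k m g d
W_f = μ_k mg d = (0.37)(0.27)(9.81)(9.4) = 9.212 J
½mv² = mgh − W_f = 31.784 − 9.212 = 22.572 J
v = √(2 × 22.572/0.27) = 12.93 m/s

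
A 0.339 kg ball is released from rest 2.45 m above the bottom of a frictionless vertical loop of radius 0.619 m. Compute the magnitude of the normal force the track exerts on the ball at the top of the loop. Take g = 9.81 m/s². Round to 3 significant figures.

N = 9.70 N

Energy from release to top (height 2r): mgh = ½mv_top² + mg(2r)
v_top² = 2g(h − 2r) = 2(9.81)(2.45 − 1.238) = 23.779 m²/s²
At the top, both N and weight point toward the centre: N + mg = mv_top²/r
N = m(v_top²/r − g) = 0.339(23.779/0.619 − 9.81) = 9.697 N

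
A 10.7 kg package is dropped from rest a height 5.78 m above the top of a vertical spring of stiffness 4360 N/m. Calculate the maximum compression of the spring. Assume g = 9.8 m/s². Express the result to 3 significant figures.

Measuring PE from the top of the relaxed spring, at max compression the package has dropped H + x with zero KE, so:
mg(H + x) = ½kx²
½(4360)x² − (10.7)(9.8)x − (10.7)(9.8)(5.78) = 0
2180x² − 104.9x − 606.1 = 0
x = [104.9 + √(10996 + 5.2851e+06)]/(2 × 2180) = 0.5519 m

x = 0.552 m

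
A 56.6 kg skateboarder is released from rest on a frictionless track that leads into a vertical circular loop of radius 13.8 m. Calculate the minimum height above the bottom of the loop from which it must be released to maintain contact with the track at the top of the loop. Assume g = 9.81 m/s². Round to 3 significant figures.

At the top, for minimum speed gravity alone supplies the centripetal force: mg = mv_top²/r ⇒ v_top² = gr = 135.4 m²/s²
Energy conservation from release height h to the top (height 2r): mgh = ½mv_top² + mg(2r)
h = v_top²/(2g) + 2r = r/2 + 2r = 5r/2 = 34.50 m

h = 34.5 m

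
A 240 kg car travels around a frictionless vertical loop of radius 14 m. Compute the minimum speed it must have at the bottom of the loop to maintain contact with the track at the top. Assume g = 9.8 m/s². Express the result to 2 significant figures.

At the top: mg = mv_top²/r ⇒ v_top² = gr = 137.2 m²/s²
Energy from bottom to top (height 2r): ½mv_bot² = ½mv_top² + mg(2r)
v_bot² = gr + 4gr = 5gr = 686.0
v_bot = √(5gr) = 26.19 m/s

v = 26 m/s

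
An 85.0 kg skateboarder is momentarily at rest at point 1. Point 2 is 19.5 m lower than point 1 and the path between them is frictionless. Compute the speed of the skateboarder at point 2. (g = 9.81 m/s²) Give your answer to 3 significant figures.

v = 19.6 m/s

By conservation of mechanical energy, mgh = ½mv²
v = √(2gh) = √(2 × 9.81 × 19.5) = √382.59 = 19.56 m/s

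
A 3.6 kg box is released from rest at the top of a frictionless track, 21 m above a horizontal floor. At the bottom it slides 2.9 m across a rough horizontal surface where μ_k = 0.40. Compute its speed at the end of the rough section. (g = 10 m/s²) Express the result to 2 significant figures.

v = 20 m/s

Energy at the top = energy at the end + work done against friction:
mgh = ½mv² + μ_k m g d
W_f = μ_k mg d = (0.40)(3.6)(10)(2.9) = 41.76 J
½mv² = mgh − W_f = 756.00 − 41.76 = 714.24 J
v = √(2 × 714.24/3.6) = 19.92 m/s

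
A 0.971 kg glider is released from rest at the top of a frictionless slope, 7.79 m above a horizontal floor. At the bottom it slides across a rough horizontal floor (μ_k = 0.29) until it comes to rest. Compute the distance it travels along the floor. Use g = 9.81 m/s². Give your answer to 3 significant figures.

d = 26.9 m

Energy at the top = energy at the end + work done against friction:
At rest all PE has been dissipated by friction: mgh = μ_k m g d
d = h/μ_k = 7.79/0.29 = 26.86 m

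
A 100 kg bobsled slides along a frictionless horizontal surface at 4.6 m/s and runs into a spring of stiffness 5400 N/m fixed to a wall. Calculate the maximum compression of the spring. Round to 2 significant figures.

Conservation of energy between contact and max compression: ½mv² = ½kx²
x = v√(m/k) = 4.6 × √(100/5400) = 0.6260 m

x = 0.63 m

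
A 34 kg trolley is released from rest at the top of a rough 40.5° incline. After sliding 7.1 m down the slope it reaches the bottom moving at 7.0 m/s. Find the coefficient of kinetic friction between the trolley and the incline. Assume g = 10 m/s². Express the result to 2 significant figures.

Energy balance down the incline: mg L sinθ − ½mv² = μ_k (mg cosθ) L
mgL sinθ = 1567.8 J; ½mv² = 833.00 J
W_f = 1567.8 − 833.00 = 734.8 J
μ_k = W_f/(mg cosθ · L) = 734.8/(258.5 × 7.1) = 0.4003

μ_k = 0.40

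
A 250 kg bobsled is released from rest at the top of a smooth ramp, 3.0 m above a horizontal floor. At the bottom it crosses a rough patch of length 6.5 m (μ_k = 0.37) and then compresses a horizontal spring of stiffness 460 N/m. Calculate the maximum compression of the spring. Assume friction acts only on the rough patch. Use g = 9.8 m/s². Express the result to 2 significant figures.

x = 2.5 m

Initial energy: E₁ = mgh = (250)(9.8)(3.0) = 7350.0 J
Friction removes W_f = μ_k mg d = (0.37)(250)(9.8)(6.5) = 5892 J
Energy reaching the spring: E = 7350.0 − 5892 = 1457.7 J
At max compression ½kx² = E ⇒ x = √(2E/k) = √(2 × 1457.7/460) = 2.518 m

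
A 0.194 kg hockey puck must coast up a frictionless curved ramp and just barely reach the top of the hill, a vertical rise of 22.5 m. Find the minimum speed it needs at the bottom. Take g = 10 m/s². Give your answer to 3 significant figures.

v = 21.2 m/s

At the top it is momentarily at rest, so all KE converts to PE: ½mv² = mgh
v = √(2gh) = √(2 × 10 × 22.5) = 21.21 m/s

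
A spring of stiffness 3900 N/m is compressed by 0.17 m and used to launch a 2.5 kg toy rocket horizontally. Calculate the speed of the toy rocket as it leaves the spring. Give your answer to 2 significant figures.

The toy rocket leaves the spring when the spring is at natural length, so ½kx² = ½mv²
v = x√(k/m) = 0.17 × √(3900/2.5) = 6.714 m/s

v = 6.7 m/s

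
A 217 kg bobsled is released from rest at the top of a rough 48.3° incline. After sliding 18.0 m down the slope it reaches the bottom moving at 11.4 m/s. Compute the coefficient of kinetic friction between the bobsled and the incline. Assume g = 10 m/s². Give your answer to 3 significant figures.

μ_k = 0.580

Energy balance down the incline: mg L sinθ − ½mv² = μ_k (mg cosθ) L
mgL sinθ = 29164 J; ½mv² = 14101 J
W_f = 29164 − 14101 = 15063 J
μ_k = W_f/(mg cosθ · L) = 15063/(1444 × 18.0) = 0.5797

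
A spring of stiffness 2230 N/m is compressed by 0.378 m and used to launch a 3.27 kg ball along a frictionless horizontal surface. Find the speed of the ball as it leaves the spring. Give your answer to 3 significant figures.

v = 9.87 m/s

The ball leaves the spring when the spring is at natural length, so ½kx² = ½mv²
v = x√(k/m) = 0.378 × √(2230/3.27) = 9.871 m/s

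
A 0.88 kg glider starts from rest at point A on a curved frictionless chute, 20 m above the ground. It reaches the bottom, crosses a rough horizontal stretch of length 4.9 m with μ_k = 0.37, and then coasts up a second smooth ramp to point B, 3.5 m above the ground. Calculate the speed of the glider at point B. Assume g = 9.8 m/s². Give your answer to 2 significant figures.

v = 17 m/s

Energy at A: mgh₁ = (0.88)(9.8)(20) = 172.48 J
Friction loss: W_f = μ_k mg d = 15.64 J
At B: ½mv² + mgh₂ = mgh₁ − W_f
½mv² = 172.48 − 15.64 − 30.184 = 126.66 J
v = √(2 × 126.66/0.88) = 16.97 m/s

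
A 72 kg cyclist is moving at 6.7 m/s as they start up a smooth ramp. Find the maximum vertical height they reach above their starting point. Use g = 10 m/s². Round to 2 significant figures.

h = 2.2 m

Setting KE at the bottom equal to PE gained: ½mv² = mgh
h = v²/(2g) = 6.7²/(2 × 10) = 2.244 m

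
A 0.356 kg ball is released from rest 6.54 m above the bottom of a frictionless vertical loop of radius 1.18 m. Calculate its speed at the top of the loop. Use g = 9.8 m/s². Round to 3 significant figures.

Energy conservation: mgh = ½mv_top² + mg(2r)
v_top² = 2g(h − 2r) = 2(9.8)(6.54 − 2.360) = 81.93
v_top = 9.051 m/s

v = 9.05 m/s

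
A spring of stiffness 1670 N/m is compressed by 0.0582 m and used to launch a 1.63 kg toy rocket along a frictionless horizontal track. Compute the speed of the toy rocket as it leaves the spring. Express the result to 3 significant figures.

v = 1.86 m/s

Spring PE converts entirely to kinetic energy: ½kx² = ½mv²
v = x√(k/m) = 0.0582 × √(1670/1.63) = 1.863 m/s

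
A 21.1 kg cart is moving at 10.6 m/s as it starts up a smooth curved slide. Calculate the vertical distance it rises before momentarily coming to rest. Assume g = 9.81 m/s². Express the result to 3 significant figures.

Setting KE at the bottom equal to PE gained: ½mv² = mgh
h = v²/(2g) = 10.6²/(2 × 9.81) = 5.727 m

h = 5.73 m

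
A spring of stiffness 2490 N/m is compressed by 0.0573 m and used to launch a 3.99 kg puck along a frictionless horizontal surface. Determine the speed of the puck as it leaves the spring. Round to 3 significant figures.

v = 1.43 m/s

Conservation of energy: ½kx² = ½mv²
v = x√(k/m) = 0.0573 × √(2490/3.99) = 1.431 m/s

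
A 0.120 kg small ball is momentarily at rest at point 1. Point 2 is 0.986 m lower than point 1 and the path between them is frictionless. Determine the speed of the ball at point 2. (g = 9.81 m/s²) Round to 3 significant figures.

v = 4.40 m/s

Energy conservation between the two points: mgh = ½mv²
The mass cancels from both sides.
v = √(2gh) = √(2 × 9.81 × 0.986) = √19.345 = 4.398 m/s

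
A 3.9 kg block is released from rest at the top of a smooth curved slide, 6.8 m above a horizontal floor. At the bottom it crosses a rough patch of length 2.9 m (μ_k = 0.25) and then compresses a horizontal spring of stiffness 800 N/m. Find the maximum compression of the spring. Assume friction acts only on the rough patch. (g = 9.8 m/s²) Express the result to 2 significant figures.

x = 0.76 m

Initial energy: E₁ = mgh = (3.9)(9.8)(6.8) = 259.90 J
Friction removes W_f = μ_k mg d = (0.25)(3.9)(9.8)(2.9) = 27.71 J
Energy reaching the spring: E = 259.90 − 27.71 = 232.19 J
At max compression ½kx² = E ⇒ x = √(2E/k) = √(2 × 232.19/800) = 0.7619 m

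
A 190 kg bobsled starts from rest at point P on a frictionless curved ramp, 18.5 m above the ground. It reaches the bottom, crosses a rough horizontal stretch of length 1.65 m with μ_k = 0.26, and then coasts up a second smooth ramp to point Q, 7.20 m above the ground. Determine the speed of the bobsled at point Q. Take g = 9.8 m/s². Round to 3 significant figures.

v = 14.6 m/s

Energy at P: mgh₁ = (190)(9.8)(18.5) = 34447 J
Friction loss: W_f = μ_k mg d = 798.8 J
At Q: ½mv² + mgh₂ = mgh₁ − W_f
½mv² = 34447 − 798.8 − 13406 = 20242 J
v = √(2 × 20242/190) = 14.60 m/s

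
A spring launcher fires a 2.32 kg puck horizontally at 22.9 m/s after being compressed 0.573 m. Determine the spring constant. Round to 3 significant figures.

k = 3710 N/m

Spring PE at full compression equals KE at release: ½kx² = ½mv²
k = mv²/x² = (2.32)(22.9)²/(0.573)² = 3706 N/m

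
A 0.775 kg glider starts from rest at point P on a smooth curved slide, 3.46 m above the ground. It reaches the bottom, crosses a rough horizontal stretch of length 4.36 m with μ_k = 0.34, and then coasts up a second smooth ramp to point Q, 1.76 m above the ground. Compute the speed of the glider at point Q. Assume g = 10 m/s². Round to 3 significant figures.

Energy at P: mgh₁ = (0.775)(10)(3.46) = 26.815 J
Friction loss: W_f = μ_k mg d = 11.49 J
At Q: ½mv² + mgh₂ = mgh₁ − W_f
½mv² = 26.815 − 11.49 − 13.640 = 1.6864 J
v = √(2 × 1.6864/0.775) = 2.086 m/s

v = 2.09 m/s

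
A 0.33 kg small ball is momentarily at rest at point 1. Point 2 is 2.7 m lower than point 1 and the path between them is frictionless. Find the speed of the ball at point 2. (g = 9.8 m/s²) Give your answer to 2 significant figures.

v = 7.3 m/s

Energy conservation between the two points: mgh = ½mv²
The mass cancels from both sides.
v = √(2gh) = √(2 × 9.8 × 2.7) = √52.920 = 7.275 m/s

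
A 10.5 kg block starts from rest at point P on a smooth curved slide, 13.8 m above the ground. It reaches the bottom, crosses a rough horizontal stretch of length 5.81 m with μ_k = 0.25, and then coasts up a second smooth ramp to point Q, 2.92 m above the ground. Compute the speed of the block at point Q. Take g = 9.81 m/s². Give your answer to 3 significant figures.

v = 13.6 m/s

Energy at P: mgh₁ = (10.5)(9.81)(13.8) = 1421.5 J
Friction loss: W_f = μ_k mg d = 149.6 J
At Q: ½mv² + mgh₂ = mgh₁ − W_f
½mv² = 1421.5 − 149.6 − 300.77 = 971.08 J
v = √(2 × 971.08/10.5) = 13.60 m/s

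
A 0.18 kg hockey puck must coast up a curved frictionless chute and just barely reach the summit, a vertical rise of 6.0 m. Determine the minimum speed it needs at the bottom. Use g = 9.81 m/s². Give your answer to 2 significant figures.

v = 11 m/s

At the top it is momentarily at rest, so all KE converts to PE: ½mv² = mgh
v = √(2gh) = √(2 × 9.81 × 6.0) = 10.85 m/s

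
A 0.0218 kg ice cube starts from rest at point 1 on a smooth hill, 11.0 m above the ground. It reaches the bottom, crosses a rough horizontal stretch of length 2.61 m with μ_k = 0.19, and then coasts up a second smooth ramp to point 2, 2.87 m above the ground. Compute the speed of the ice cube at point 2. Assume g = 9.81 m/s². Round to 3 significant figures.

Energy at 1: mgh₁ = (0.0218)(9.81)(11.0) = 2.3524 J
Friction loss: W_f = μ_k mg d = 0.1061 J
At 2: ½mv² + mgh₂ = mgh₁ − W_f
½mv² = 2.3524 − 0.1061 − 0.61377 = 1.6326 J
v = √(2 × 1.6326/0.0218) = 12.24 m/s

v = 12.2 m/s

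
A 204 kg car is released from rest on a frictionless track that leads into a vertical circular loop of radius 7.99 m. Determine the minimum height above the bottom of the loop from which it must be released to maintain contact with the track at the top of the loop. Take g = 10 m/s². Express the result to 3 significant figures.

h = 20.0 m

At the top, for minimum speed gravity alone supplies the centripetal force: mg = mv_top²/r ⇒ v_top² = gr = 79.90 m²/s²
Energy conservation from release height h to the top (height 2r): mgh = ½mv_top² + mg(2r)
h = v_top²/(2g) + 2r = r/2 + 2r = 5r/2 = 19.98 m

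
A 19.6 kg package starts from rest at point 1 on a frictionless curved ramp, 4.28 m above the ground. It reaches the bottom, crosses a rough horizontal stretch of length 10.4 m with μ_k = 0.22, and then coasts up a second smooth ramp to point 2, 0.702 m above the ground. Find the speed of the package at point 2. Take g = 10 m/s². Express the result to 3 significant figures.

v = 5.08 m/s

Energy at 1: mgh₁ = (19.6)(10)(4.28) = 838.88 J
Friction loss: W_f = μ_k mg d = 448.4 J
At 2: ½mv² + mgh₂ = mgh₁ − W_f
½mv² = 838.88 − 448.4 − 137.59 = 252.84 J
v = √(2 × 252.84/19.6) = 5.079 m/s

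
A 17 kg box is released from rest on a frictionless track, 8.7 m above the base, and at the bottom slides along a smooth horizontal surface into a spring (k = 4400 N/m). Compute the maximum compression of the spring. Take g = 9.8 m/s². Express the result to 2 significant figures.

Gravitational PE at the top equals spring PE at max compression: mgh = ½kx²
x = √(2mgh/k) = √(2 × 17 × 9.8 × 8.7 / 4400) = 0.8117 m

x = 0.81 m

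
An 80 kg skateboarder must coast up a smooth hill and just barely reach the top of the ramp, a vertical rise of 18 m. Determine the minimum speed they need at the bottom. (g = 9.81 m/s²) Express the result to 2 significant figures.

v = 19 m/s

At the top they are momentarily at rest, so all KE converts to PE: ½mv² = mgh
v = √(2gh) = √(2 × 9.81 × 18) = 18.79 m/s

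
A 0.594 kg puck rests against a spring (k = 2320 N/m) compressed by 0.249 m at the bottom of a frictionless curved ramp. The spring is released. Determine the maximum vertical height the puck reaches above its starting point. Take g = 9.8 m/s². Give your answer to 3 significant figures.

All spring PE becomes gravitational PE at the highest point: ½kx² = mgh
h = kx²/(2mg) = (2320)(0.249)²/(2 × 0.594 × 9.8) = 12.36 m

h = 12.4 m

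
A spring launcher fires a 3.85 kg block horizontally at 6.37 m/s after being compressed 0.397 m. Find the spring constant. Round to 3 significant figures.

k = 991 N/m

½kx² = ½mv²
k = mv²/x² = (3.85)(6.37)²/(0.397)² = 991.2 N/m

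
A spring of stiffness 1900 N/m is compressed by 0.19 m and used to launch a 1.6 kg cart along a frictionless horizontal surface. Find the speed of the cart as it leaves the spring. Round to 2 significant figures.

The cart leaves the spring when the spring is at natural length, so ½kx² = ½mv²
v = x√(k/m) = 0.19 × √(1900/1.6) = 6.547 m/s

v = 6.5 m/s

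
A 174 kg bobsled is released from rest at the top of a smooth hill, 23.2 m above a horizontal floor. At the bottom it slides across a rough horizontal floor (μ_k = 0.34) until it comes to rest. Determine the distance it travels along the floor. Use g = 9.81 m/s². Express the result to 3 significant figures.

Energy at the top = energy at the end + work done against friction:
At rest all PE has been dissipated by friction: mgh = μ_k m g d
d = h/μ_k = 23.2/0.34 = 68.24 m

d = 68.2 m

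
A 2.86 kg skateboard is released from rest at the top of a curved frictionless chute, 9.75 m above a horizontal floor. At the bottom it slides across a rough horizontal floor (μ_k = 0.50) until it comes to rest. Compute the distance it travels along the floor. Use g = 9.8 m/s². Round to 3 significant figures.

d = 19.5 m

Applying the work–energy principle:
At rest all PE has been dissipated by friction: mgh = μ_k m g d
d = h/μ_k = 9.75/0.50 = 19.50 m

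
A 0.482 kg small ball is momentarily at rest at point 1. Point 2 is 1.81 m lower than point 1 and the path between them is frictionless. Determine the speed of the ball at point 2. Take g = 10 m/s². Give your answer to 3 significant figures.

v = 6.02 m/s

By conservation of mechanical energy, mgh = ½mv²
v = √(2gh) = √(2 × 10 × 1.81) = √36.200 = 6.017 m/s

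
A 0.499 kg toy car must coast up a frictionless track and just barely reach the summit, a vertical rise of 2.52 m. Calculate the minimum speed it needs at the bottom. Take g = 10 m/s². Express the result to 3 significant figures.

At the top it is momentarily at rest, so all KE converts to PE: ½mv² = mgh
v = √(2gh) = √(2 × 10 × 2.52) = 7.099 m/s

v = 7.10 m/s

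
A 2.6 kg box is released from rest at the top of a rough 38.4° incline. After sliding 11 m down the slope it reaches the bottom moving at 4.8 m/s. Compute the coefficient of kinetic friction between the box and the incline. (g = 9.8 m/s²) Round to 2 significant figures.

μ_k = 0.66

The energy dissipated by friction is the PE lost minus the KE gained:
mgL sinθ = 174.10 J; ½mv² = 29.952 J
W_f = 174.10 − 29.952 = 144.1 J
μ_k = W_f/(mg cosθ · L) = 144.1/(19.97 × 11) = 0.6562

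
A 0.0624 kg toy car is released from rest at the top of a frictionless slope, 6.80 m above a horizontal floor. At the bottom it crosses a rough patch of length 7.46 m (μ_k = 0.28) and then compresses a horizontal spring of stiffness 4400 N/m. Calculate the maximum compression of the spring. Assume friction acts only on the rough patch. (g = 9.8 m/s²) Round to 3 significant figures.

x = 0.0362 m

Initial energy: E₁ = mgh = (0.0624)(9.8)(6.80) = 4.1583 J
Friction removes W_f = μ_k mg d = (0.28)(0.0624)(9.8)(7.46) = 1.277 J
Energy reaching the spring: E = 4.1583 − 1.277 = 2.8810 J
At max compression ½kx² = E ⇒ x = √(2E/k) = √(2 × 2.8810/4400) = 0.03619 m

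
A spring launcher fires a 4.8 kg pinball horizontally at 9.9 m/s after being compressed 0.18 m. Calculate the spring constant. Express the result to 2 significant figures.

k = 15000 N/m

Spring PE at full compression equals KE at release: ½kx² = ½mv²
k = mv²/x² = (4.8)(9.9)²/(0.18)² = 14520 N/m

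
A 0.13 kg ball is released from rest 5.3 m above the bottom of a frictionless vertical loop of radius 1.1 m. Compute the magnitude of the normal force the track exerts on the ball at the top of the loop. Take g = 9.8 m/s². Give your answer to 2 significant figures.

N = 5.9 N

Energy from release to top (height 2r): mgh = ½mv_top² + mg(2r)
v_top² = 2g(h − 2r) = 2(9.8)(5.3 − 2.200) = 60.760 m²/s²
At the top, both N and weight point toward the centre: N + mg = mv_top²/r
N = m(v_top²/r − g) = 0.13(60.760/1.1 − 9.8) = 5.907 N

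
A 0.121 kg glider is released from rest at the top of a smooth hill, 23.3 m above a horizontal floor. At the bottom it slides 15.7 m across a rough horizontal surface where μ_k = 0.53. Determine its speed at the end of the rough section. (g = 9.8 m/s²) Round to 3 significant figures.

Energy bookkeeping (friction removes W_f = μ_k N d):
mgh = ½mv² + μ_k m g d
W_f = μ_k mg d = (0.53)(0.121)(9.8)(15.7) = 9.867 J
½mv² = mgh − W_f = 27.629 − 9.867 = 17.762 J
v = √(2 × 17.762/0.121) = 17.13 m/s

v = 17.1 m/s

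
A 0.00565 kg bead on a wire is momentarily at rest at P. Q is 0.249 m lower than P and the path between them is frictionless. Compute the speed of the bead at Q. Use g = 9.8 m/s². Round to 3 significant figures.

Mechanical energy is conserved (no friction): mgh = ½mv²
The mass cancels from both sides.
v = √(2gh) = √(2 × 9.8 × 0.249) = √4.8804 = 2.209 m/s

v = 2.21 m/s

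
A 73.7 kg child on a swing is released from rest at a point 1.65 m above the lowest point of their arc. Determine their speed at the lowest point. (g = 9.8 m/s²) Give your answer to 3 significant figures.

Equating total energy at the two states: mgh = ½mv²
v = √(2gh) = √(2 × 9.8 × 1.65) = √32.340 = 5.687 m/s

v = 5.69 m/s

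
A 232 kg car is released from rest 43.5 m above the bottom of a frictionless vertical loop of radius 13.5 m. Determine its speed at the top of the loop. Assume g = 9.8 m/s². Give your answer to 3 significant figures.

v = 18.0 m/s

Energy conservation: mgh = ½mv_top² + mg(2r)
v_top² = 2g(h − 2r) = 2(9.8)(43.5 − 27.00) = 323.4
v_top = 17.98 m/s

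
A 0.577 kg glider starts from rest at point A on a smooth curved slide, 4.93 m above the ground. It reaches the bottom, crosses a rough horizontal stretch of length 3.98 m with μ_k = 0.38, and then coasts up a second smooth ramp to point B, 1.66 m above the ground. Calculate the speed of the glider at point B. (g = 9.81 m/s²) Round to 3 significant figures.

v = 5.87 m/s

Energy at A: mgh₁ = (0.577)(9.81)(4.93) = 27.906 J
Friction loss: W_f = μ_k mg d = 8.561 J
At B: ½mv² + mgh₂ = mgh₁ − W_f
½mv² = 27.906 − 8.561 − 9.3962 = 9.9487 J
v = √(2 × 9.9487/0.577) = 5.872 m/s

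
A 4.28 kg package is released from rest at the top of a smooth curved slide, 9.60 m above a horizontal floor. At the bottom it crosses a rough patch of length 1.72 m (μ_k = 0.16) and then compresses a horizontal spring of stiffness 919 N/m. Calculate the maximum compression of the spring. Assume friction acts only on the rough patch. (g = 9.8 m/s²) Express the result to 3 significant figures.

x = 0.923 m

Initial energy: E₁ = mgh = (4.28)(9.8)(9.60) = 402.66 J
Friction removes W_f = μ_k mg d = (0.16)(4.28)(9.8)(1.72) = 11.54 J
Energy reaching the spring: E = 402.66 − 11.54 = 391.12 J
At max compression ½kx² = E ⇒ x = √(2E/k) = √(2 × 391.12/919) = 0.9226 m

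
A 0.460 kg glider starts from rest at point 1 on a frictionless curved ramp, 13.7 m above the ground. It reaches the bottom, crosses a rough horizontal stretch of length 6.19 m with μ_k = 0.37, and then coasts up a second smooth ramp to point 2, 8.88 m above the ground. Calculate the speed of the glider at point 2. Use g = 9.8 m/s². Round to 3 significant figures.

v = 7.04 m/s

Energy at 1: mgh₁ = (0.460)(9.8)(13.7) = 61.760 J
Friction loss: W_f = μ_k mg d = 10.32 J
At 2: ½mv² + mgh₂ = mgh₁ − W_f
½mv² = 61.760 − 10.32 − 40.031 = 11.404 J
v = √(2 × 11.404/0.460) = 7.041 m/s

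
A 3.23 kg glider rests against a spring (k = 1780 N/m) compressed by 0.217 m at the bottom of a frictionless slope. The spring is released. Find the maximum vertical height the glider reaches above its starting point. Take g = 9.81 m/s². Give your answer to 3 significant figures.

h = 1.32 m

At maximum height the glider is at rest, so ½kx² = mgh
h = kx²/(2mg) = (1780)(0.217)²/(2 × 3.23 × 9.81) = 1.323 m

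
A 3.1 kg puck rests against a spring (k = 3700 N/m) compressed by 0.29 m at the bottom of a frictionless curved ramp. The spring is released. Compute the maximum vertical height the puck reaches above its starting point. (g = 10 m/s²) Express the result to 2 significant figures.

All spring PE becomes gravitational PE at the highest point: ½kx² = mgh
h = kx²/(2mg) = (3700)(0.29)²/(2 × 3.1 × 10) = 5.019 m

h = 5.0 m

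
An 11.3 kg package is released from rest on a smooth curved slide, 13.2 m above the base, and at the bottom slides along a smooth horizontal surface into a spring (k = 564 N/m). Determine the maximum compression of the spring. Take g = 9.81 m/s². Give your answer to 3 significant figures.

At max compression the package is momentarily at rest: mgh = ½kx²
x = √(2mgh/k) = √(2 × 11.3 × 9.81 × 13.2 / 564) = 2.278 m

x = 2.28 m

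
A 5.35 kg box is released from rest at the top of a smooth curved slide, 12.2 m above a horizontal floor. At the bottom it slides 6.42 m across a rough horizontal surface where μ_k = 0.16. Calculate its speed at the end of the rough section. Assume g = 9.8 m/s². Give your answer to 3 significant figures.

v = 14.8 m/s

Applying the work–energy principle:
mgh = ½mv² + μ_k m g d
W_f = μ_k mg d = (0.16)(5.35)(9.8)(6.42) = 53.86 J
½mv² = mgh − W_f = 639.65 − 53.86 = 585.79 J
v = √(2 × 585.79/5.35) = 14.80 m/s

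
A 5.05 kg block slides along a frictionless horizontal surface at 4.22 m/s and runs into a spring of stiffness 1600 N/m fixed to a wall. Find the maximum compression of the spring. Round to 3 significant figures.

At max compression the block is momentarily at rest: ½mv² = ½kx²
x = v√(m/k) = 4.22 × √(5.05/1600) = 0.2371 m

x = 0.237 m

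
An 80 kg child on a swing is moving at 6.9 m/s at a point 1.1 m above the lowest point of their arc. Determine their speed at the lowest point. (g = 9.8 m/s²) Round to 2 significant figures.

Energy conservation between the two points: ½mv₀² + mgh = ½mv²
v² = v₀² + 2gh = (6.9)² + 2(9.8)(1.1) = 69.170
v = √69.170 = 8.317 m/s

v = 8.3 m/s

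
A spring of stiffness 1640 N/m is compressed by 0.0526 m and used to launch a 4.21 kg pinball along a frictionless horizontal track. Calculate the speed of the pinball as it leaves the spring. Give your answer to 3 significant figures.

v = 1.04 m/s

Conservation of energy: ½kx² = ½mv²
v = x√(k/m) = 0.0526 × √(1640/4.21) = 1.038 m/s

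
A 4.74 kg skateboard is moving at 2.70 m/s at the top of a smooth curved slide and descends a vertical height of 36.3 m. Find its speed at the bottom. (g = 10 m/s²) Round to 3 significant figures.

v = 27.1 m/s

Equating total energy at the two states: ½mv₀² + mgh = ½mv²
v² = v₀² + 2gh = (2.70)² + 2(10)(36.3) = 733.29
v = √733.29 = 27.08 m/s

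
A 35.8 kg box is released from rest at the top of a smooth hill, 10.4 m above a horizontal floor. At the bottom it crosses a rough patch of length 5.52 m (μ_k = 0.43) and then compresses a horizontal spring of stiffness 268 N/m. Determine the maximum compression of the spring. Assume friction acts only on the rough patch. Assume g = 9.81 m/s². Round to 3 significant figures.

Initial energy: E₁ = mgh = (35.8)(9.81)(10.4) = 3652.5 J
Friction removes W_f = μ_k mg d = (0.43)(35.8)(9.81)(5.52) = 833.6 J
Energy reaching the spring: E = 3652.5 − 833.6 = 2818.9 J
At max compression ½kx² = E ⇒ x = √(2E/k) = √(2 × 2818.9/268) = 4.587 m

x = 4.59 m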